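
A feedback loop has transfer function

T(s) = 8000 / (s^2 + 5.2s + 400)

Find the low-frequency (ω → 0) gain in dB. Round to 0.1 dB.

26.0 dB

T(0) = 8000 / 400 = 20
20 log₁₀(20) ≈ 26.02 dB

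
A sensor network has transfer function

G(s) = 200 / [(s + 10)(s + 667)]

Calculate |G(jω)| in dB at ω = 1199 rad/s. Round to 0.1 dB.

At s = jω = j1199:
pole (s+10): 10 + j1199 → |·| = √(10²+1199²) = √1437701 ≈ 1199, ∠ = arctan(1199/10) ≈ 89.52°
pole (s+667): 667 + j1199 → |·| = √(667²+1199²) = √1882490 ≈ 1372, ∠ = arctan(1199/667) ≈ 60.91°
|G| = 200 / 1.645e+06 ≈ 0.00012158
Gain = 20 log₁₀(0.00012158) ≈ -78.30 dB

-78.3 dB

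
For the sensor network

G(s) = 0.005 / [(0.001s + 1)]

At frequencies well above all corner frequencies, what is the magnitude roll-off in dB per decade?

-20 dB/decade

Each pole contributes −20 dB/decade at high frequency; each zero contributes +20 dB/decade.
Net: 0 zero(s) − 1 pole(s) → -20 dB/decade.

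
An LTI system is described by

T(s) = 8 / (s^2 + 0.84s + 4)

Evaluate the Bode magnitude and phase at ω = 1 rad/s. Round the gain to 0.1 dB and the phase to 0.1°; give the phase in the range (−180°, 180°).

At s = jω = j1:
quadratic: (j1)² + 0.84·j1 + 4 = 3 + j0.84 → |·| ≈ 3.1154, ∠ ≈ 15.64°
|T| = 8 / 3.1154 ≈ 2.5679
Gain = 20 log₁₀(2.5679) ≈ 8.19 dB
∠T = 0.00° − 15.64° = -15.64°

8.2 dB, -15.6°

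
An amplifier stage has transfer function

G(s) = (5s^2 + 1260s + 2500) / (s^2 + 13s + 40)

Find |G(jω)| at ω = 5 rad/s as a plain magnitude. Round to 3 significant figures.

101

Substitute s = j5:
Numerator: 5(j5)^2 + 1260(j5) + 2500 = 2375 + j6300
Denominator: (j5)^2 + 13(j5) + 40 = 15 + j65
|N| = √(2375² + 6300²) ≈ 6732.8, ∠N ≈ 69.34°
|D| = √(15² + 65²) ≈ 66.708, ∠D ≈ 77.01°
|G| = 6732.8 / 66.708 ≈ 100.93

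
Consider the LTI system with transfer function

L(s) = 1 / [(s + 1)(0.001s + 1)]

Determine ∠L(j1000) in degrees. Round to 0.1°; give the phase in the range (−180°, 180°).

At ω = 1000 rad/s:
pole (1 + j1000·1) = 1 + j1000 → |·| ≈ 1000, ∠ ≈ 89.94°
pole (1 + j1000·0.001) = 1 + j1 → |·| ≈ 1.4142, ∠ ≈ 45.00°
∠L = (0°) − (89.94° + 45.00°) = -134.94°

-134.9°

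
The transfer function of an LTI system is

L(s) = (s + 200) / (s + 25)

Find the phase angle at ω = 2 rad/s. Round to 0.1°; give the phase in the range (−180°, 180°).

-4.0°

At s = jω = j2:
zero (s+200): 200 + j2 → |·| = √(200²+2²) = √40004 ≈ 200.01, ∠ = arctan(2/200) ≈ 0.57°
pole (s+25): 25 + j2 → |·| = √(25²+2²) = √629 ≈ 25.08, ∠ = arctan(2/25) ≈ 4.57°
∠L = 0.57° − 4.57° = -4.00°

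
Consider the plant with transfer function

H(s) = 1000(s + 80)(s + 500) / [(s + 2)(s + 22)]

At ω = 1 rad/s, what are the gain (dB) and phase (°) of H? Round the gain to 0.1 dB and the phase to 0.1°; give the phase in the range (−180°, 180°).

At s = jω = j1:
zero (s+80): 80 + j1 → |·| = √(80²+1²) = √6401 ≈ 80.006, ∠ = arctan(1/80) ≈ 0.72°
zero (s+500): 500 + j1 → |·| = √(500²+1²) = √250001 ≈ 500, ∠ = arctan(1/500) ≈ 0.11°
pole (s+2): 2 + j1 → |·| = √(2²+1²) = √5 ≈ 2.2361, ∠ = arctan(1/2) ≈ 26.57°
pole (s+22): 22 + j1 → |·| = √(22²+1²) = √485 ≈ 22.023, ∠ = arctan(1/22) ≈ 2.60°
|H| = 1000 · 40003 / 49.246 ≈ 8.1231e+05
Gain = 20 log₁₀(8.1231e+05) ≈ 118.19 dB
∠H = 0.83° − 29.17° = -28.34°

118.2 dB, -28.3°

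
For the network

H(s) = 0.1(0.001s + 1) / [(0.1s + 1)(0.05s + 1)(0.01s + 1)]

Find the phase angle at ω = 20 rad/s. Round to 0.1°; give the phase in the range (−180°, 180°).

At ω = 20 rad/s:
zero (1 + j20·0.001) = 1 + j0.02 → |·| ≈ 1.0002, ∠ ≈ 1.15°
pole (1 + j20·0.1) = 1 + j2 → |·| ≈ 2.2361, ∠ ≈ 63.43°
pole (1 + j20·0.05) = 1 + j1 → |·| ≈ 1.4142, ∠ ≈ 45.00°
pole (1 + j20·0.01) = 1 + j0.2 → |·| ≈ 1.0198, ∠ ≈ 11.31°
∠H = (1.15°) − (63.43° + 45.00° + 11.31°) = -118.59°

-118.6°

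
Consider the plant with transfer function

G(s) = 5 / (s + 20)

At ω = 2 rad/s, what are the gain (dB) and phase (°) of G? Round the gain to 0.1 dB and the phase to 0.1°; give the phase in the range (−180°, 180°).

At s = jω = j2:
pole (s+20): 20 + j2 → |·| = √(20²+2²) = √404 ≈ 20.1, ∠ = arctan(2/20) ≈ 5.71°
|G| = 5 / 20.1 ≈ 0.24876
Gain = 20 log₁₀(0.24876) ≈ -12.08 dB
∠G = 0.00° − 5.71° = -5.71°

-12.1 dB, -5.7°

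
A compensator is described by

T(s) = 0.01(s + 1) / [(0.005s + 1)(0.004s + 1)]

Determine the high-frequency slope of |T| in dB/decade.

-20 dB/decade

Each pole contributes −20 dB/decade at high frequency; each zero contributes +20 dB/decade.
Net: 1 zero(s) − 2 pole(s) → -20 dB/decade.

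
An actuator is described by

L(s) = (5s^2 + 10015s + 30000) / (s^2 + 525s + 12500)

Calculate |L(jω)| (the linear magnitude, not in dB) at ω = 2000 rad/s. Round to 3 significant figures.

Substitute s = j2000:
Numerator: 5(j2000)^2 + 10015(j2000) + 30000 = -19970000 + j20030000
Denominator: (j2000)^2 + 525(j2000) + 12500 = -3987500 + j1050000
|N| = √(19970000² + 20030000²) ≈ 2.8284e+07, ∠N ≈ 134.91°
|D| = √(3987500² + 1050000²) ≈ 4.1234e+06, ∠D ≈ 165.25°
|L| = 2.8284e+07 / 4.1234e+06 ≈ 6.8594

6.86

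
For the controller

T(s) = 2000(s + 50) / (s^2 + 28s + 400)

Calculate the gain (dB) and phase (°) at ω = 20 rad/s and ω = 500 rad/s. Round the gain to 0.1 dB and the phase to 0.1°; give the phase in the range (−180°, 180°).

ω = 20: 45.7 dB, -68.2°; ω = 500: 12.1 dB, -92.5°

At s = jω = j20:
zero (s+50): 50 + j20 → |·| = √(50²+20²) = √2900 ≈ 53.852, ∠ = arctan(20/50) ≈ 21.80°
quadratic: (j20)² + 28·j20 + 400 = 0 + j560 → |·| ≈ 560, ∠ ≈ 90.00°
|T| = 2000 · 53.852 / 560 ≈ 192.33
Gain = 20 log₁₀(192.33) ≈ 45.68 dB
∠T = 21.80° − 90.00° = -68.20°

At s = jω = j500:
zero (s+50): 50 + j500 → |·| = √(50²+500²) = √252500 ≈ 502.49, ∠ = arctan(500/50) ≈ 84.29°
quadratic: (j500)² + 28·j500 + 400 = -249600 + j14000 → |·| ≈ 2.4999e+05, ∠ ≈ 176.79°
|T| = 2000 · 502.49 / 2.4999e+05 ≈ 4.0201
Gain = 20 log₁₀(4.0201) ≈ 12.08 dB
∠T = 84.29° − 176.79° = -92.50°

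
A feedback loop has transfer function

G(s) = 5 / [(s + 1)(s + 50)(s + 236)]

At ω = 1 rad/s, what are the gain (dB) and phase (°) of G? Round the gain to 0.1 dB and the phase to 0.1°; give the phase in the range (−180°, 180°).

-70.5 dB, -46.4°

At s = jω = j1:
pole (s+1): 1 + j1 → |·| = √(1²+1²) = √2 ≈ 1.4142, ∠ = arctan(1/1) ≈ 45.00°
pole (s+50): 50 + j1 → |·| = √(50²+1²) = √2501 ≈ 50.01, ∠ = arctan(1/50) ≈ 1.15°
pole (s+236): 236 + j1 → |·| = √(236²+1²) = √55697 ≈ 236, ∠ = arctan(1/236) ≈ 0.24°
|G| = 5 / 16691 ≈ 0.00029956
Gain = 20 log₁₀(0.00029956) ≈ -70.47 dB
∠G = 0.00° − 46.39° = -46.39°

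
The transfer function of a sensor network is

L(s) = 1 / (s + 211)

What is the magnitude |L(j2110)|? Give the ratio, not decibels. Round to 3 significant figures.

0.000472

Substitute s = j2110:
Numerator: 1 = 1 + j0
Denominator: (j2110) + 211 = 211 + j2110
|N| = √(1² + 0²) ≈ 1, ∠N ≈ 0.00°
|D| = √(211² + 2110²) ≈ 2120.5, ∠D ≈ 84.29°
|L| = 1 / 2120.5 ≈ 0.00047159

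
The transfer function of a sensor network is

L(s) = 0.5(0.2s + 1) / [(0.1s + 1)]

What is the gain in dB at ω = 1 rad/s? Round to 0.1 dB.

At ω = 1 rad/s:
zero (1 + j1·0.2) = 1 + j0.2 → |·| ≈ 1.0198, ∠ ≈ 11.31°
pole (1 + j1·0.1) = 1 + j0.1 → |·| ≈ 1.005, ∠ ≈ 5.71°
|L| = 0.5 · 1.0198 / (1.005) ≈ 0.50736
Gain = 20 log₁₀(0.50736) ≈ -5.89 dB

-5.9 dB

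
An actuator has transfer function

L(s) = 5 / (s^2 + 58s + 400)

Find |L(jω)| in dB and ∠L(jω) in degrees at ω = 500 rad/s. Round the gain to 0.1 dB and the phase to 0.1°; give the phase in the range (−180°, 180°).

Substitute s = j500:
Numerator: 5 = 5 + j0
Denominator: (j500)^2 + 58(j500) + 400 = -249600 + j29000
|N| = √(5² + 0²) ≈ 5, ∠N ≈ 0.00°
|D| = √(249600² + 29000²) ≈ 2.5128e+05, ∠D ≈ 173.37°
|L| = 5 / 2.5128e+05 ≈ 1.9898e-05
Gain = 20 log₁₀(1.9898e-05) ≈ -94.02 dB
∠L = 0.00° − 173.37° = -173.37°

-94.0 dB, -173.4°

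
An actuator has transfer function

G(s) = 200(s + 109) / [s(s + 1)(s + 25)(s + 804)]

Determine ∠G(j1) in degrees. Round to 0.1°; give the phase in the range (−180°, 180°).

-136.8°

At s = jω = j1:
zero (s+109): 109 + j1 → |·| = √(109²+1²) = √11882 ≈ 109, ∠ = arctan(1/109) ≈ 0.53°
pole (s+1): 1 + j1 → |·| = √(1²+1²) = √2 ≈ 1.4142, ∠ = arctan(1/1) ≈ 45.00°
pole (s+25): 25 + j1 → |·| = √(25²+1²) = √626 ≈ 25.02, ∠ = arctan(1/25) ≈ 2.29°
pole (s+804): 804 + j1 → |·| = √(804²+1²) = √646417 ≈ 804, ∠ = arctan(1/804) ≈ 0.07°
pole at origin: |s| = 1, ∠ = 90.00° (in denominator)
∠G = 0.53° − 137.36° = -136.83°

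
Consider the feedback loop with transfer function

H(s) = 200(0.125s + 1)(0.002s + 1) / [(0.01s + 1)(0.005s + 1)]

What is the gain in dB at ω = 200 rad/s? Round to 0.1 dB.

At ω = 200 rad/s:
zero (1 + j200·0.125) = 1 + j25 → |·| ≈ 25.02, ∠ ≈ 87.71°
zero (1 + j200·0.002) = 1 + j0.4 → |·| ≈ 1.077, ∠ ≈ 21.80°
pole (1 + j200·0.01) = 1 + j2 → |·| ≈ 2.2361, ∠ ≈ 63.43°
pole (1 + j200·0.005) = 1 + j1 → |·| ≈ 1.4142, ∠ ≈ 45.00°
|H| = 200 · 25.02 · 1.077 / (2.2361 · 1.4142) ≈ 1704.2
Gain = 20 log₁₀(1704.2) ≈ 64.63 dB

64.6 dB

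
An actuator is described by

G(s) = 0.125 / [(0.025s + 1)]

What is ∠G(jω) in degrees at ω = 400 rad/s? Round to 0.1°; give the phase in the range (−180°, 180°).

At ω = 400 rad/s:
pole (1 + j400·0.025) = 1 + j10 → |·| ≈ 10.05, ∠ ≈ 84.29°
∠G = (0°) − (84.29°) = -84.29°

-84.3°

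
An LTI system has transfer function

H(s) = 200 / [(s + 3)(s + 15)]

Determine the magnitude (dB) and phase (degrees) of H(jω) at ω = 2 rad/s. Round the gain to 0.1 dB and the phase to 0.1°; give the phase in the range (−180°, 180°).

11.3 dB, -41.3°

At s = jω = j2:
pole (s+3): 3 + j2 → |·| = √(3²+2²) = √13 ≈ 3.6056, ∠ = arctan(2/3) ≈ 33.69°
pole (s+15): 15 + j2 → |·| = √(15²+2²) = √229 ≈ 15.133, ∠ = arctan(2/15) ≈ 7.59°
|H| = 200 / 54.564 ≈ 3.6654
Gain = 20 log₁₀(3.6654) ≈ 11.28 dB
∠H = 0.00° − 41.28° = -41.28°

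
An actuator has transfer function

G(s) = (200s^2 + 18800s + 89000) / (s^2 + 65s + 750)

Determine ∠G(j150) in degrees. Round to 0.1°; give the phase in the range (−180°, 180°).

Substitute s = j150:
Numerator: 200(j150)^2 + 18800(j150) + 89000 = -4411000 + j2820000
Denominator: (j150)^2 + 65(j150) + 750 = -21750 + j9750
|N| = √(4411000² + 2820000²) ≈ 5.2354e+06, ∠N ≈ 147.41°
|D| = √(21750² + 9750²) ≈ 23835, ∠D ≈ 155.85°
∠G = 147.41° − 155.85° = -8.44°

-8.4°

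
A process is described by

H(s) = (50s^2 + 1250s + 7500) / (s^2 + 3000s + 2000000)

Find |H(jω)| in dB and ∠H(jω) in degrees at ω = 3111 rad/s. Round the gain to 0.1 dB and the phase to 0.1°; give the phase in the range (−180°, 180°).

32.1 dB, 50.1°

Substitute s = j3111:
Numerator: 50(j3111)^2 + 1250(j3111) + 7500 = -483908550 + j3888750
Denominator: (j3111)^2 + 3000(j3111) + 2000000 = -7678321 + j9333000
|N| = √(483908550² + 3888750²) ≈ 4.8392e+08, ∠N ≈ 179.54°
|D| = √(7678321² + 9333000²) ≈ 1.2086e+07, ∠D ≈ 129.44°
|H| = 4.8392e+08 / 1.2086e+07 ≈ 40.04
Gain = 20 log₁₀(40.04) ≈ 32.05 dB
∠H = 179.54° − 129.44° = 50.10°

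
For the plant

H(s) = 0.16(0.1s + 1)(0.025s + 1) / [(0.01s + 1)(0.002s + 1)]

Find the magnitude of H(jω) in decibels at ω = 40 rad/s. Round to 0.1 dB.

At ω = 40 rad/s:
zero (1 + j40·0.1) = 1 + j4 → |·| ≈ 4.1231, ∠ ≈ 75.96°
zero (1 + j40·0.025) = 1 + j1 → |·| ≈ 1.4142, ∠ ≈ 45.00°
pole (1 + j40·0.01) = 1 + j0.4 → |·| ≈ 1.077, ∠ ≈ 21.80°
pole (1 + j40·0.002) = 1 + j0.08 → |·| ≈ 1.0032, ∠ ≈ 4.57°
|H| = 0.16 · 4.1231 · 1.4142 / (1.077 · 1.0032) ≈ 0.86348
Gain = 20 log₁₀(0.86348) ≈ -1.27 dB

-1.3 dB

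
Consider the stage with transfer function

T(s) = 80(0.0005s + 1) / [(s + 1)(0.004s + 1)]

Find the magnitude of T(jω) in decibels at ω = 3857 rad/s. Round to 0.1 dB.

At ω = 3857 rad/s:
zero (1 + j3857·0.0005) = 1 + j1.9285 → |·| ≈ 2.1724, ∠ ≈ 62.59°
pole (1 + j3857·1) = 1 + j3857 → |·| ≈ 3857, ∠ ≈ 89.99°
pole (1 + j3857·0.004) = 1 + j15.428 → |·| ≈ 15.46, ∠ ≈ 86.29°
|T| = 80 · 2.1724 / (3857 · 15.46) ≈ 0.0029145
Gain = 20 log₁₀(0.0029145) ≈ -50.71 dB

-50.7 dB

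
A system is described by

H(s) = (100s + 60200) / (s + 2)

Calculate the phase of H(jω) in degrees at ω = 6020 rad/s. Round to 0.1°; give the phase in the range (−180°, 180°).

Substitute s = j6020:
Numerator: 100(j6020) + 60200 = 60200 + j602000
Denominator: (j6020) + 2 = 2 + j6020
|N| = √(60200² + 602000²) ≈ 6.05e+05, ∠N ≈ 84.29°
|D| = √(2² + 6020²) ≈ 6020, ∠D ≈ 89.98°
∠H = 84.29° − 89.98° = -5.69°

-5.7°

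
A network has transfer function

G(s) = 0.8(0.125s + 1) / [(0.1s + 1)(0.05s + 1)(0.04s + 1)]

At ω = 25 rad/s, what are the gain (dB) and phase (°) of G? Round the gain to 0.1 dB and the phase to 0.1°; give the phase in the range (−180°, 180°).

-7.3 dB, -92.3°

At ω = 25 rad/s:
zero (1 + j25·0.125) = 1 + j3.125 → |·| ≈ 3.2811, ∠ ≈ 72.26°
pole (1 + j25·0.1) = 1 + j2.5 → |·| ≈ 2.6926, ∠ ≈ 68.20°
pole (1 + j25·0.05) = 1 + j1.25 → |·| ≈ 1.6008, ∠ ≈ 51.34°
pole (1 + j25·0.04) = 1 + j1 → |·| ≈ 1.4142, ∠ ≈ 45.00°
|G| = 0.8 · 3.2811 / (2.6926 · 1.6008 · 1.4142) ≈ 0.43062
Gain = 20 log₁₀(0.43062) ≈ -7.32 dB
∠G = (72.26°) − (68.20° + 51.34° + 45.00°) = -92.28°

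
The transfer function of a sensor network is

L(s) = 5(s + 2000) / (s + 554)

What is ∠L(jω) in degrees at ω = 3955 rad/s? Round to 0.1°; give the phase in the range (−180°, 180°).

-18.9°

At s = jω = j3955:
zero (s+2000): 2000 + j3955 → |·| = √(2000²+3955²) = √19642025 ≈ 4431.9, ∠ = arctan(3955/2000) ≈ 63.17°
pole (s+554): 554 + j3955 → |·| = √(554²+3955²) = √15948941 ≈ 3993.6, ∠ = arctan(3955/554) ≈ 82.03°
∠L = 63.17° − 82.03° = -18.86°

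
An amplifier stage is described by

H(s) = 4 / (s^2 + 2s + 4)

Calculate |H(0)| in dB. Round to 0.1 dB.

0.0 dB

H(0) = 4 / 4 = 1
20 log₁₀(1) ≈ 0.00 dB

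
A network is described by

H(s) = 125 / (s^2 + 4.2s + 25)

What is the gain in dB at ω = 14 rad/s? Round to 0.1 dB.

At s = jω = j14:
quadratic: (j14)² + 4.2·j14 + 25 = -171 + j58.8 → |·| ≈ 180.83, ∠ ≈ 161.02°
|H| = 125 / 180.83 ≈ 0.69126
Gain = 20 log₁₀(0.69126) ≈ -3.21 dB

-3.2 dB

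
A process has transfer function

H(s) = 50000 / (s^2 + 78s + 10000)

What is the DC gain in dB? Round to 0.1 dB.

14.0 dB

H(0) = 50000 / 10000 = 5
20 log₁₀(5) ≈ 13.98 dB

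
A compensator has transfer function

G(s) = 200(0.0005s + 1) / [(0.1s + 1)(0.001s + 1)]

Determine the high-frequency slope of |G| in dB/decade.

-20 dB/decade

Each pole contributes −20 dB/decade at high frequency; each zero contributes +20 dB/decade.
Net: 1 zero(s) − 2 pole(s) → -20 dB/decade.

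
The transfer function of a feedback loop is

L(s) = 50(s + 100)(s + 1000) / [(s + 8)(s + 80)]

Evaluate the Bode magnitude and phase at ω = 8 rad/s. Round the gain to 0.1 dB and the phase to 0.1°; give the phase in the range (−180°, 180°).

74.8 dB, -45.7°

At s = jω = j8:
zero (s+100): 100 + j8 → |·| = √(100²+8²) = √10064 ≈ 100.32, ∠ = arctan(8/100) ≈ 4.57°
zero (s+1000): 1000 + j8 → |·| = √(1000²+8²) = √1000064 ≈ 1000, ∠ = arctan(8/1000) ≈ 0.46°
pole (s+8): 8 + j8 → |·| = √(8²+8²) = √128 ≈ 11.314, ∠ = arctan(8/8) ≈ 45.00°
pole (s+80): 80 + j8 → |·| = √(80²+8²) = √6464 ≈ 80.399, ∠ = arctan(8/80) ≈ 5.71°
|L| = 50 · 1.0032e+05 / 909.63 ≈ 5514.3
Gain = 20 log₁₀(5514.3) ≈ 74.83 dB
∠L = 5.03° − 50.71° = -45.68°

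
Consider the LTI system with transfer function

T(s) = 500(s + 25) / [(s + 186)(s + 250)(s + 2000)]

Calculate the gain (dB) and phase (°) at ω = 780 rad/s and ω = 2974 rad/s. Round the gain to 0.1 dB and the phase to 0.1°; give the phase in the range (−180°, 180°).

At s = jω = j780:
zero (s+25): 25 + j780 → |·| = √(25²+780²) = √609025 ≈ 780.4, ∠ = arctan(780/25) ≈ 88.16°
pole (s+186): 186 + j780 → |·| = √(186²+780²) = √642996 ≈ 801.87, ∠ = arctan(780/186) ≈ 76.59°
pole (s+250): 250 + j780 → |·| = √(250²+780²) = √670900 ≈ 819.08, ∠ = arctan(780/250) ≈ 72.23°
pole (s+2000): 2000 + j780 → |·| = √(2000²+780²) = √4608400 ≈ 2146.7, ∠ = arctan(780/2000) ≈ 21.31°
|T| = 500 · 780.4 / 1.4099e+09 ≈ 0.00027676
Gain = 20 log₁₀(0.00027676) ≈ -71.16 dB
∠T = 88.16° − 170.13° = -81.97°

At s = jω = j2974:
zero (s+25): 25 + j2974 → |·| = √(25²+2974²) = √8845301 ≈ 2974.1, ∠ = arctan(2974/25) ≈ 89.52°
pole (s+186): 186 + j2974 → |·| = √(186²+2974²) = √8879272 ≈ 2979.8, ∠ = arctan(2974/186) ≈ 86.42°
pole (s+250): 250 + j2974 → |·| = √(250²+2974²) = √8907176 ≈ 2984.5, ∠ = arctan(2974/250) ≈ 85.19°
pole (s+2000): 2000 + j2974 → |·| = √(2000²+2974²) = √12844676 ≈ 3583.9, ∠ = arctan(2974/2000) ≈ 56.08°
|T| = 500 · 2974.1 / 3.1872e+10 ≈ 4.6657e-05
Gain = 20 log₁₀(4.6657e-05) ≈ -86.62 dB
∠T = 89.52° − 227.69° = -138.17°

ω = 780: -71.2 dB, -82.0°; ω = 2974: -86.6 dB, -138.2°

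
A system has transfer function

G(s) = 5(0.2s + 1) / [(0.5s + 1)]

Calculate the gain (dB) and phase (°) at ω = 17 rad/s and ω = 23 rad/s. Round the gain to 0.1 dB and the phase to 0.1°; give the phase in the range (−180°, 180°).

At ω = 17 rad/s:
zero (1 + j17·0.2) = 1 + j3.4 → |·| ≈ 3.544, ∠ ≈ 73.61°
pole (1 + j17·0.5) = 1 + j8.5 → |·| ≈ 8.5586, ∠ ≈ 83.29°
|G| = 5 · 3.544 / (8.5586) ≈ 2.0704
Gain = 20 log₁₀(2.0704) ≈ 6.32 dB
∠G = (73.61°) − (83.29°) = -9.68°

At ω = 23 rad/s:
zero (1 + j23·0.2) = 1 + j4.6 → |·| ≈ 4.7074, ∠ ≈ 77.74°
pole (1 + j23·0.5) = 1 + j11.5 → |·| ≈ 11.543, ∠ ≈ 85.03°
|G| = 5 · 4.7074 / (11.543) ≈ 2.0391
Gain = 20 log₁₀(2.0391) ≈ 6.19 dB
∠G = (77.74°) − (85.03°) = -7.29°

ω = 17: 6.3 dB, -9.7°; ω = 23: 6.2 dB, -7.3°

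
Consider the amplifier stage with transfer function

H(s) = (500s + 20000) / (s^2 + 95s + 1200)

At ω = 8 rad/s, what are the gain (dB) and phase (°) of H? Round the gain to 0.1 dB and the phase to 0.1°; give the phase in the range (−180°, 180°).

Substitute s = j8:
Numerator: 500(j8) + 20000 = 20000 + j4000
Denominator: (j8)^2 + 95(j8) + 1200 = 1136 + j760
|N| = √(20000² + 4000²) ≈ 20396, ∠N ≈ 11.31°
|D| = √(1136² + 760²) ≈ 1366.8, ∠D ≈ 33.78°
|H| = 20396 / 1366.8 ≈ 14.922
Gain = 20 log₁₀(14.922) ≈ 23.48 dB
∠H = 11.31° − 33.78° = -22.47°

23.5 dB, -22.5°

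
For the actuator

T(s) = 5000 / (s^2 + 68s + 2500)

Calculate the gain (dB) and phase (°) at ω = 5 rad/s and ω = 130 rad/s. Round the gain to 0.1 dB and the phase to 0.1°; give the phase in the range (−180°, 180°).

At s = jω = j5:
quadratic: (j5)² + 68·j5 + 2500 = 2475 + j340 → |·| ≈ 2498.2, ∠ ≈ 7.82°
|T| = 5000 / 2498.2 ≈ 2.0014
Gain = 20 log₁₀(2.0014) ≈ 6.03 dB
∠T = 0.00° − 7.82° = -7.82°

At s = jω = j130:
quadratic: (j130)² + 68·j130 + 2500 = -14400 + j8840 → |·| ≈ 16897, ∠ ≈ 148.45°
|T| = 5000 / 16897 ≈ 0.29591
Gain = 20 log₁₀(0.29591) ≈ -10.58 dB
∠T = 0.00° − 148.45° = -148.45°

ω = 5: 6.0 dB, -7.8°; ω = 130: -10.6 dB, -148.5°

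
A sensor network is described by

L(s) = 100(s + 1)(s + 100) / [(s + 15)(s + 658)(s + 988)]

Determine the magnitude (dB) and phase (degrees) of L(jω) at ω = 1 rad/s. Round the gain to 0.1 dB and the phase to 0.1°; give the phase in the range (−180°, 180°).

At s = jω = j1:
zero (s+1): 1 + j1 → |·| = √(1²+1²) = √2 ≈ 1.4142, ∠ = arctan(1/1) ≈ 45.00°
zero (s+100): 100 + j1 → |·| = √(100²+1²) = √10001 ≈ 100, ∠ = arctan(1/100) ≈ 0.57°
pole (s+15): 15 + j1 → |·| = √(15²+1²) = √226 ≈ 15.033, ∠ = arctan(1/15) ≈ 3.81°
pole (s+658): 658 + j1 → |·| = √(658²+1²) = √432965 ≈ 658, ∠ = arctan(1/658) ≈ 0.09°
pole (s+988): 988 + j1 → |·| = √(988²+1²) = √976145 ≈ 988, ∠ = arctan(1/988) ≈ 0.06°
|L| = 100 · 141.42 / 9.773e+06 ≈ 0.001447
Gain = 20 log₁₀(0.001447) ≈ -56.79 dB
∠L = 45.57° − 3.96° = 41.61°

-56.8 dB, 41.6°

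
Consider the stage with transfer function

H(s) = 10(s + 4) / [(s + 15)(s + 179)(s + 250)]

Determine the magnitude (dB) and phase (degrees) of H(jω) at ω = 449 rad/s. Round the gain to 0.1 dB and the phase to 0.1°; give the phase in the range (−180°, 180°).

-87.9 dB, -127.8°

At s = jω = j449:
zero (s+4): 4 + j449 → |·| = √(4²+449²) = √201617 ≈ 449.02, ∠ = arctan(449/4) ≈ 89.49°
pole (s+15): 15 + j449 → |·| = √(15²+449²) = √201826 ≈ 449.25, ∠ = arctan(449/15) ≈ 88.09°
pole (s+179): 179 + j449 → |·| = √(179²+449²) = √233642 ≈ 483.37, ∠ = arctan(449/179) ≈ 68.26°
pole (s+250): 250 + j449 → |·| = √(250²+449²) = √264101 ≈ 513.91, ∠ = arctan(449/250) ≈ 60.89°
|H| = 10 · 449.02 / 1.116e+08 ≈ 4.0235e-05
Gain = 20 log₁₀(4.0235e-05) ≈ -87.91 dB
∠H = 89.49° − 217.24° = -127.75°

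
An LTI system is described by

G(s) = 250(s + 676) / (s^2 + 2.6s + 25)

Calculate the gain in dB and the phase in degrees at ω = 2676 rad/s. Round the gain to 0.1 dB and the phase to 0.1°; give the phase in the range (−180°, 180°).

At s = jω = j2676:
zero (s+676): 676 + j2676 → |·| = √(676²+2676²) = √7617952 ≈ 2760.1, ∠ = arctan(2676/676) ≈ 75.82°
quadratic: (j2676)² + 2.6·j2676 + 25 = -7160951 + j6957.6 → |·| ≈ 7.161e+06, ∠ ≈ 179.94°
|G| = 250 · 2760.1 / 7.161e+06 ≈ 0.096359
Gain = 20 log₁₀(0.096359) ≈ -20.32 dB
∠G = 75.82° − 179.94° = -104.12°

-20.3 dB, -104.1°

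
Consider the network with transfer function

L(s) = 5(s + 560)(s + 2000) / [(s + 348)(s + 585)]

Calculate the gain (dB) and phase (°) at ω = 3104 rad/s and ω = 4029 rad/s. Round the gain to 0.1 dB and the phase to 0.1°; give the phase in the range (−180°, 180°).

ω = 3104: 15.4 dB, -26.0°; ω = 4029: 14.9 dB, -21.1°

At s = jω = j3104:
zero (s+560): 560 + j3104 → |·| = √(560²+3104²) = √9948416 ≈ 3154.1, ∠ = arctan(3104/560) ≈ 79.77°
zero (s+2000): 2000 + j3104 → |·| = √(2000²+3104²) = √13634816 ≈ 3692.5, ∠ = arctan(3104/2000) ≈ 57.21°
pole (s+348): 348 + j3104 → |·| = √(348²+3104²) = √9755920 ≈ 3123.4, ∠ = arctan(3104/348) ≈ 83.60°
pole (s+585): 585 + j3104 → |·| = √(585²+3104²) = √9977041 ≈ 3158.6, ∠ = arctan(3104/585) ≈ 79.33°
|L| = 5 · 1.1647e+07 / 9.8656e+06 ≈ 5.9028
Gain = 20 log₁₀(5.9028) ≈ 15.42 dB
∠L = 136.98° − 162.93° = -25.95°

At s = jω = j4029:
zero (s+560): 560 + j4029 → |·| = √(560²+4029²) = √16546441 ≈ 4067.7, ∠ = arctan(4029/560) ≈ 82.09°
zero (s+2000): 2000 + j4029 → |·| = √(2000²+4029²) = √20232841 ≈ 4498.1, ∠ = arctan(4029/2000) ≈ 63.60°
pole (s+348): 348 + j4029 → |·| = √(348²+4029²) = √16353945 ≈ 4044, ∠ = arctan(4029/348) ≈ 85.06°
pole (s+585): 585 + j4029 → |·| = √(585²+4029²) = √16575066 ≈ 4071.2, ∠ = arctan(4029/585) ≈ 81.74°
|L| = 5 · 1.8297e+07 / 1.6464e+07 ≈ 5.5567
Gain = 20 log₁₀(5.5567) ≈ 14.90 dB
∠L = 145.69° − 166.80° = -21.11°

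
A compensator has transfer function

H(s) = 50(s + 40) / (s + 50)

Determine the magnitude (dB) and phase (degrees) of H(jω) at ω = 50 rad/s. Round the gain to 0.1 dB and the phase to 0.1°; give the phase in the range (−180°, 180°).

33.1 dB, 6.3°

At s = jω = j50:
zero (s+40): 40 + j50 → |·| = √(40²+50²) = √4100 ≈ 64.031, ∠ = arctan(50/40) ≈ 51.34°
pole (s+50): 50 + j50 → |·| = √(50²+50²) = √5000 ≈ 70.711, ∠ = arctan(50/50) ≈ 45.00°
|H| = 50 · 64.031 / 70.711 ≈ 45.277
Gain = 20 log₁₀(45.277) ≈ 33.12 dB
∠H = 51.34° − 45.00° = 6.34°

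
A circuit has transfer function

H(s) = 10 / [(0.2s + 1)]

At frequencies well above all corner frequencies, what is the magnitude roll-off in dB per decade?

-20 dB/decade

Each pole contributes −20 dB/decade at high frequency; each zero contributes +20 dB/decade.
Net: 0 zero(s) − 1 pole(s) → -20 dB/decade.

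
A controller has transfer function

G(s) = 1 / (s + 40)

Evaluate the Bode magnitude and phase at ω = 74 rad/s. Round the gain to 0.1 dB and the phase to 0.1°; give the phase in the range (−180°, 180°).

-38.5 dB, -61.6°

Substitute s = j74:
Numerator: 1 = 1 + j0
Denominator: (j74) + 40 = 40 + j74
|N| = √(1² + 0²) ≈ 1, ∠N ≈ 0.00°
|D| = √(40² + 74²) ≈ 84.119, ∠D ≈ 61.61°
|G| = 1 / 84.119 ≈ 0.011888
Gain = 20 log₁₀(0.011888) ≈ -38.50 dB
∠G = 0.00° − 61.61° = -61.61°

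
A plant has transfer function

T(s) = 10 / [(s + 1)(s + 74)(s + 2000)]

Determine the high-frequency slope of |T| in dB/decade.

Each pole contributes −20 dB/decade at high frequency; each zero contributes +20 dB/decade.
Net: 0 zero(s) − 3 pole(s) → -60 dB/decade.

-60 dB/decade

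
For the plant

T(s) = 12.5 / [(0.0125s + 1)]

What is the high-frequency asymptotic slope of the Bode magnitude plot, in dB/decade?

-20 dB/decade

Each pole contributes −20 dB/decade at high frequency; each zero contributes +20 dB/decade.
Net: 0 zero(s) − 1 pole(s) → -20 dB/decade.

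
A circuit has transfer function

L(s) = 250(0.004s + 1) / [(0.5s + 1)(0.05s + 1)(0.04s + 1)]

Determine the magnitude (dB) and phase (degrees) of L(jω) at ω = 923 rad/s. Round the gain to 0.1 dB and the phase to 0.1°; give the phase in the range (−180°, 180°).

-58.3 dB, 167.8°

At ω = 923 rad/s:
zero (1 + j923·0.004) = 1 + j3.692 → |·| ≈ 3.825, ∠ ≈ 74.84°
pole (1 + j923·0.5) = 1 + j461.5 → |·| ≈ 461.5, ∠ ≈ 89.88°
pole (1 + j923·0.05) = 1 + j46.15 → |·| ≈ 46.161, ∠ ≈ 88.76°
pole (1 + j923·0.04) = 1 + j36.92 → |·| ≈ 36.934, ∠ ≈ 88.45°
|L| = 250 · 3.825 / (461.5 · 46.161 · 36.934) ≈ 0.0012153
Gain = 20 log₁₀(0.0012153) ≈ -58.31 dB
∠L = (74.84°) − (89.88° + 88.76° + 88.45°) = -192.25° ≡ 167.75° (principal value)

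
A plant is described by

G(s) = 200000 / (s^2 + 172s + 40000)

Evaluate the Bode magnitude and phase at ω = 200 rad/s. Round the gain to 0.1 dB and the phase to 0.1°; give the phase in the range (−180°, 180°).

At s = jω = j200:
quadratic: (j200)² + 172·j200 + 40000 = 0 + j34400 → |·| ≈ 34400, ∠ ≈ 90.00°
|G| = 200000 / 34400 ≈ 5.814
Gain = 20 log₁₀(5.814) ≈ 15.29 dB
∠G = 0.00° − 90.00° = -90.00°

15.3 dB, -90.0°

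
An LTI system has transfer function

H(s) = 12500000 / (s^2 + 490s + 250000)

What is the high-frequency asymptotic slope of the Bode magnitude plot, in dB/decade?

Each pole contributes −20 dB/decade at high frequency; each zero contributes +20 dB/decade.
Net: 0 zero(s) − 2 pole(s) → -40 dB/decade.

-40 dB/decade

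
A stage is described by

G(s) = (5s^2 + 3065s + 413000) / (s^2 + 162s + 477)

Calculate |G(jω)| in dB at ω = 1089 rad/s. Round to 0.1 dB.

14.6 dB

Substitute s = j1089:
Numerator: 5(j1089)^2 + 3065(j1089) + 413000 = -5516605 + j3337785
Denominator: (j1089)^2 + 162(j1089) + 477 = -1185444 + j176418
|N| = √(5516605² + 3337785²) ≈ 6.4478e+06, ∠N ≈ 148.82°
|D| = √(1185444² + 176418²) ≈ 1.1985e+06, ∠D ≈ 171.54°
|G| = 6.4478e+06 / 1.1985e+06 ≈ 5.3799
Gain = 20 log₁₀(5.3799) ≈ 14.62 dB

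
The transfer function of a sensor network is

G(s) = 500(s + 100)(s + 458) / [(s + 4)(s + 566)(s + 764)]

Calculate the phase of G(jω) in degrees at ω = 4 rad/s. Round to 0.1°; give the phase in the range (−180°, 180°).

At s = jω = j4:
zero (s+100): 100 + j4 → |·| = √(100²+4²) = √10016 ≈ 100.08, ∠ = arctan(4/100) ≈ 2.29°
zero (s+458): 458 + j4 → |·| = √(458²+4²) = √209780 ≈ 458.02, ∠ = arctan(4/458) ≈ 0.50°
pole (s+4): 4 + j4 → |·| = √(4²+4²) = √32 ≈ 5.6569, ∠ = arctan(4/4) ≈ 45.00°
pole (s+566): 566 + j4 → |·| = √(566²+4²) = √320372 ≈ 566.01, ∠ = arctan(4/566) ≈ 0.40°
pole (s+764): 764 + j4 → |·| = √(764²+4²) = √583712 ≈ 764.01, ∠ = arctan(4/764) ≈ 0.30°
∠G = 2.79° − 45.70° = -42.91°

-42.9°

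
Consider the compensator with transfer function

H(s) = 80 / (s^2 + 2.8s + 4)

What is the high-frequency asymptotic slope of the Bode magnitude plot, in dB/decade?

-40 dB/decade

Each pole contributes −20 dB/decade at high frequency; each zero contributes +20 dB/decade.
Net: 0 zero(s) − 2 pole(s) → -40 dB/decade.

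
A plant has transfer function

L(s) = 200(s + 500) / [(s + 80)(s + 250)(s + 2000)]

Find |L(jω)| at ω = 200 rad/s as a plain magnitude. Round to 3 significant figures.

0.000777

At s = jω = j200:
zero (s+500): 500 + j200 → |·| = √(500²+200²) = √290000 ≈ 538.52, ∠ = arctan(200/500) ≈ 21.80°
pole (s+80): 80 + j200 → |·| = √(80²+200²) = √46400 ≈ 215.41, ∠ = arctan(200/80) ≈ 68.20°
pole (s+250): 250 + j200 → |·| = √(250²+200²) = √102500 ≈ 320.16, ∠ = arctan(200/250) ≈ 38.66°
pole (s+2000): 2000 + j200 → |·| = √(2000²+200²) = √4040000 ≈ 2010, ∠ = arctan(200/2000) ≈ 5.71°
|L| = 200 · 538.52 / 1.3862e+08 ≈ 0.00077697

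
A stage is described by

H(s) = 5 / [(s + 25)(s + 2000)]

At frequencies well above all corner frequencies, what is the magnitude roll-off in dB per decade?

Each pole contributes −20 dB/decade at high frequency; each zero contributes +20 dB/decade.
Net: 0 zero(s) − 2 pole(s) → -40 dB/decade.

-40 dB/decade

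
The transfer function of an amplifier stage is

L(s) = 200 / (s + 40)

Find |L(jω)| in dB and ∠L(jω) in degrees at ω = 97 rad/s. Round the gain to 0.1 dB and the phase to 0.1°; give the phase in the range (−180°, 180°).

Substitute s = j97:
Numerator: 200 = 200 + j0
Denominator: (j97) + 40 = 40 + j97
|N| = √(200² + 0²) ≈ 200, ∠N ≈ 0.00°
|D| = √(40² + 97²) ≈ 104.92, ∠D ≈ 67.59°
|L| = 200 / 104.92 ≈ 1.9062
Gain = 20 log₁₀(1.9062) ≈ 5.60 dB
∠L = 0.00° − 67.59° = -67.59°

5.6 dB, -67.6°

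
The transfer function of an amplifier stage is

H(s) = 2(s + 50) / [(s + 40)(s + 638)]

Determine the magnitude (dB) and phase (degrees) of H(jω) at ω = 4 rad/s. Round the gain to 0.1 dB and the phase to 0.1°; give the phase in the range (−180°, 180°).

-48.2 dB, -1.5°

At s = jω = j4:
zero (s+50): 50 + j4 → |·| = √(50²+4²) = √2516 ≈ 50.16, ∠ = arctan(4/50) ≈ 4.57°
pole (s+40): 40 + j4 → |·| = √(40²+4²) = √1616 ≈ 40.2, ∠ = arctan(4/40) ≈ 5.71°
pole (s+638): 638 + j4 → |·| = √(638²+4²) = √407060 ≈ 638.01, ∠ = arctan(4/638) ≈ 0.36°
|H| = 2 · 50.16 / 25648 ≈ 0.0039114
Gain = 20 log₁₀(0.0039114) ≈ -48.15 dB
∠H = 4.57° − 6.07° = -1.50°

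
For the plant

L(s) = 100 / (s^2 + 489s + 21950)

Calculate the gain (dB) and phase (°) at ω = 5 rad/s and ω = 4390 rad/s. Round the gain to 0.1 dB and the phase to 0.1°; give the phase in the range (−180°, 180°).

Substitute s = j5:
Numerator: 100 = 100 + j0
Denominator: (j5)^2 + 489(j5) + 21950 = 21925 + j2445
|N| = √(100² + 0²) ≈ 100, ∠N ≈ 0.00°
|D| = √(21925² + 2445²) ≈ 22061, ∠D ≈ 6.36°
|L| = 100 / 22061 ≈ 0.0045329
Gain = 20 log₁₀(0.0045329) ≈ -46.87 dB
∠L = 0.00° − 6.36° = -6.36°

Substitute s = j4390:
Numerator: 100 = 100 + j0
Denominator: (j4390)^2 + 489(j4390) + 21950 = -19250150 + j2146710
|N| = √(100² + 0²) ≈ 100, ∠N ≈ 0.00°
|D| = √(19250150² + 2146710²) ≈ 1.9369e+07, ∠D ≈ 173.64°
|L| = 100 / 1.9369e+07 ≈ 5.1629e-06
Gain = 20 log₁₀(5.1629e-06) ≈ -105.74 dB
∠L = 0.00° − 173.64° = -173.64°

ω = 5: -46.9 dB, -6.4°; ω = 4390: -105.7 dB, -173.6°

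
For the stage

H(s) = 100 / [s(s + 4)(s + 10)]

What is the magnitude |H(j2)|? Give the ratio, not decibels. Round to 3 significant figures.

1.10

At s = jω = j2:
pole (s+4): 4 + j2 → |·| = √(4²+2²) = √20 ≈ 4.4721, ∠ = arctan(2/4) ≈ 26.57°
pole (s+10): 10 + j2 → |·| = √(10²+2²) = √104 ≈ 10.198, ∠ = arctan(2/10) ≈ 11.31°
pole at origin: |s| = 2, ∠ = 90.00° (in denominator)
|H| = 100 / 91.213 ≈ 1.0963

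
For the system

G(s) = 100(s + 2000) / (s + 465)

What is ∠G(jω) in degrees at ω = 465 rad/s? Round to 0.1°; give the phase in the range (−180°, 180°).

At s = jω = j465:
zero (s+2000): 2000 + j465 → |·| = √(2000²+465²) = √4216225 ≈ 2053.3, ∠ = arctan(465/2000) ≈ 13.09°
pole (s+465): 465 + j465 → |·| = √(465²+465²) = √432450 ≈ 657.61, ∠ = arctan(465/465) ≈ 45.00°
∠G = 13.09° − 45.00° = -31.91°

-31.9°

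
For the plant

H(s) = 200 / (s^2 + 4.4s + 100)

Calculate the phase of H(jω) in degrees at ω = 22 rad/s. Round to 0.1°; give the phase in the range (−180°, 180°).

At s = jω = j22:
quadratic: (j22)² + 4.4·j22 + 100 = -384 + j96.8 → |·| ≈ 396.01, ∠ ≈ 165.85°
∠H = 0.00° − 165.85° = -165.85°

-165.9°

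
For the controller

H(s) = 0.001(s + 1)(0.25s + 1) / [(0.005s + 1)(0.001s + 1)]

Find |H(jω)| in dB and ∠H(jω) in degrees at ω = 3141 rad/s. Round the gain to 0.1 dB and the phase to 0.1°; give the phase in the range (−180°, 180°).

At ω = 3141 rad/s:
zero (1 + j3141·1) = 1 + j3141 → |·| ≈ 3141, ∠ ≈ 89.98°
zero (1 + j3141·0.25) = 1 + j785.25 → |·| ≈ 785.25, ∠ ≈ 89.93°
pole (1 + j3141·0.005) = 1 + j15.705 → |·| ≈ 15.737, ∠ ≈ 86.36°
pole (1 + j3141·0.001) = 1 + j3.141 → |·| ≈ 3.2963, ∠ ≈ 72.34°
|H| = 0.001 · 3141 · 785.25 / (15.737 · 3.2963) ≈ 47.547
Gain = 20 log₁₀(47.547) ≈ 33.54 dB
∠H = (89.98° + 89.93°) − (86.36° + 72.34°) = 21.21°

33.5 dB, 21.2°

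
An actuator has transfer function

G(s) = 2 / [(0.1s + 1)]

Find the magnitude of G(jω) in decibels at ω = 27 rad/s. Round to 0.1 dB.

-3.2 dB

At ω = 27 rad/s:
pole (1 + j27·0.1) = 1 + j2.7 → |·| ≈ 2.8792, ∠ ≈ 69.68°
|G| = 2 · 1 / (2.8792) ≈ 0.69464
Gain = 20 log₁₀(0.69464) ≈ -3.16 dB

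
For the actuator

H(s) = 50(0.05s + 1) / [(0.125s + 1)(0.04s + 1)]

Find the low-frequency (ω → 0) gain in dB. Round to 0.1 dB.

H(0) = 50 · 1 / 1 = 50
20 log₁₀(50) ≈ 33.98 dB

34.0 dB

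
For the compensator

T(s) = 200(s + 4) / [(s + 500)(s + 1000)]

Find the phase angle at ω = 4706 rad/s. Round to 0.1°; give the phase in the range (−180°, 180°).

-72.0°

At s = jω = j4706:
zero (s+4): 4 + j4706 → |·| = √(4²+4706²) = √22146452 ≈ 4706, ∠ = arctan(4706/4) ≈ 89.95°
pole (s+500): 500 + j4706 → |·| = √(500²+4706²) = √22396436 ≈ 4732.5, ∠ = arctan(4706/500) ≈ 83.94°
pole (s+1000): 1000 + j4706 → |·| = √(1000²+4706²) = √23146436 ≈ 4811.1, ∠ = arctan(4706/1000) ≈ 78.00°
∠T = 89.95° − 161.94° = -71.99°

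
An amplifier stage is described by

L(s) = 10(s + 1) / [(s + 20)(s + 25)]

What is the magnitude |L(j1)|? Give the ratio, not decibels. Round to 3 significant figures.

At s = jω = j1:
zero (s+1): 1 + j1 → |·| = √(1²+1²) = √2 ≈ 1.4142, ∠ = arctan(1/1) ≈ 45.00°
pole (s+20): 20 + j1 → |·| = √(20²+1²) = √401 ≈ 20.025, ∠ = arctan(1/20) ≈ 2.86°
pole (s+25): 25 + j1 → |·| = √(25²+1²) = √626 ≈ 25.02, ∠ = arctan(1/25) ≈ 2.29°
|L| = 10 · 1.4142 / 501.03 ≈ 0.028226

0.0282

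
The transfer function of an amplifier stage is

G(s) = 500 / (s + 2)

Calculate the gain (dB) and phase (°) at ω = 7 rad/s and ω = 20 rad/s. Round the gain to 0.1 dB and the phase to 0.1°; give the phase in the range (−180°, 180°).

At s = jω = j7:
pole (s+2): 2 + j7 → |·| = √(2²+7²) = √53 ≈ 7.2801, ∠ = arctan(7/2) ≈ 74.05°
|G| = 500 / 7.2801 ≈ 68.68
Gain = 20 log₁₀(68.68) ≈ 36.74 dB
∠G = 0.00° − 74.05° = -74.05°

At s = jω = j20:
pole (s+2): 2 + j20 → |·| = √(2²+20²) = √404 ≈ 20.1, ∠ = arctan(20/2) ≈ 84.29°
|G| = 500 / 20.1 ≈ 24.876
Gain = 20 log₁₀(24.876) ≈ 27.92 dB
∠G = 0.00° − 84.29° = -84.29°

ω = 7: 36.7 dB, -74.1°; ω = 20: 27.9 dB, -84.3°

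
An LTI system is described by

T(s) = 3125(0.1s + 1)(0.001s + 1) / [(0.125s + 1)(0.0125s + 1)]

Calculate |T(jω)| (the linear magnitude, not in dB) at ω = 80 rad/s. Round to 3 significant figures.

1.78e+03

At ω = 80 rad/s:
zero (1 + j80·0.1) = 1 + j8 → |·| ≈ 8.0623, ∠ ≈ 82.87°
zero (1 + j80·0.001) = 1 + j0.08 → |·| ≈ 1.0032, ∠ ≈ 4.57°
pole (1 + j80·0.125) = 1 + j10 → |·| ≈ 10.05, ∠ ≈ 84.29°
pole (1 + j80·0.0125) = 1 + j1 → |·| ≈ 1.4142, ∠ ≈ 45.00°
|T| = 3125 · 8.0623 · 1.0032 / (10.05 · 1.4142) ≈ 1778.4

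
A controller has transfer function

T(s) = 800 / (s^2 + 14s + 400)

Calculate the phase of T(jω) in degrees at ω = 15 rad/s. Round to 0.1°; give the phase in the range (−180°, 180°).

-50.2°

At s = jω = j15:
quadratic: (j15)² + 14·j15 + 400 = 175 + j210 → |·| ≈ 273.36, ∠ ≈ 50.19°
∠T = 0.00° − 50.19° = -50.19°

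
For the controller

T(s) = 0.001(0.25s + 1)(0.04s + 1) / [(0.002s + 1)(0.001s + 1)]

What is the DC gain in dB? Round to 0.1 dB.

T(0) = 0.001 · 1 / 1 = 0.001
20 log₁₀(0.001) ≈ -60.00 dB

-60.0 dB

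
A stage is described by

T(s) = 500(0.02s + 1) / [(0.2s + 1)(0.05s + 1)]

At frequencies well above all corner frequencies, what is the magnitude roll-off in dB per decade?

-20 dB/decade

Each pole contributes −20 dB/decade at high frequency; each zero contributes +20 dB/decade.
Net: 1 zero(s) − 2 pole(s) → -20 dB/decade.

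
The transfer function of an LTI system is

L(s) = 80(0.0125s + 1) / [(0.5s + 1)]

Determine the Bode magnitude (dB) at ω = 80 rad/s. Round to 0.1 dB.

At ω = 80 rad/s:
zero (1 + j80·0.0125) = 1 + j1 → |·| ≈ 1.4142, ∠ ≈ 45.00°
pole (1 + j80·0.5) = 1 + j40 → |·| ≈ 40.012, ∠ ≈ 88.57°
|L| = 80 · 1.4142 / (40.012) ≈ 2.8276
Gain = 20 log₁₀(2.8276) ≈ 9.03 dB

9.0 dB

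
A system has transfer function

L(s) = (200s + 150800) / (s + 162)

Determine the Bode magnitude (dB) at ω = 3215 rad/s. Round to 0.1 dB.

Substitute s = j3215:
Numerator: 200(j3215) + 150800 = 150800 + j643000
Denominator: (j3215) + 162 = 162 + j3215
|N| = √(150800² + 643000²) ≈ 6.6045e+05, ∠N ≈ 76.80°
|D| = √(162² + 3215²) ≈ 3219.1, ∠D ≈ 87.12°
|L| = 6.6045e+05 / 3219.1 ≈ 205.17
Gain = 20 log₁₀(205.17) ≈ 46.24 dB

46.2 dB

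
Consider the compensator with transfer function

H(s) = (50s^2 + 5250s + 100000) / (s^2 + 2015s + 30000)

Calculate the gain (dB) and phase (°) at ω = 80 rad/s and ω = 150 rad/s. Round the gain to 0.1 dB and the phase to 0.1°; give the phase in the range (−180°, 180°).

ω = 80: 9.3 dB, 36.0°; ω = 150: 12.6 dB, 53.9°

Substitute s = j80:
Numerator: 50(j80)^2 + 5250(j80) + 100000 = -220000 + j420000
Denominator: (j80)^2 + 2015(j80) + 30000 = 23600 + j161200
|N| = √(220000² + 420000²) ≈ 4.7413e+05, ∠N ≈ 117.65°
|D| = √(23600² + 161200²) ≈ 1.6292e+05, ∠D ≈ 81.67°
|H| = 4.7413e+05 / 1.6292e+05 ≈ 2.9102
Gain = 20 log₁₀(2.9102) ≈ 9.28 dB
∠H = 117.65° − 81.67° = 35.98°

Substitute s = j150:
Numerator: 50(j150)^2 + 5250(j150) + 100000 = -1025000 + j787500
Denominator: (j150)^2 + 2015(j150) + 30000 = 7500 + j302250
|N| = √(1025000² + 787500²) ≈ 1.2926e+06, ∠N ≈ 142.47°
|D| = √(7500² + 302250²) ≈ 3.0234e+05, ∠D ≈ 88.58°
|H| = 1.2926e+06 / 3.0234e+05 ≈ 4.2753
Gain = 20 log₁₀(4.2753) ≈ 12.62 dB
∠H = 142.47° − 88.58° = 53.89°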